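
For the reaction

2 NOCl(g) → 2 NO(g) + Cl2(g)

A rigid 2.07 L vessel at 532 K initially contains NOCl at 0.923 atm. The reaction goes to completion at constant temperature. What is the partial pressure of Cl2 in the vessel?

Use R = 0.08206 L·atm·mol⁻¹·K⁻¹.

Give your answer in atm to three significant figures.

0.462 atm

n(NOCl)₀ = PV/RT = (0.923 × 2.07) / (0.08206 × 532) = 0.04377 mol
n(Cl2) = (1/2) × 0.04377 = 0.02189 mol
P(Cl2) = nRT/V = 0.02189 × 0.08206 × 532 / 2.07 = 0.4617 atm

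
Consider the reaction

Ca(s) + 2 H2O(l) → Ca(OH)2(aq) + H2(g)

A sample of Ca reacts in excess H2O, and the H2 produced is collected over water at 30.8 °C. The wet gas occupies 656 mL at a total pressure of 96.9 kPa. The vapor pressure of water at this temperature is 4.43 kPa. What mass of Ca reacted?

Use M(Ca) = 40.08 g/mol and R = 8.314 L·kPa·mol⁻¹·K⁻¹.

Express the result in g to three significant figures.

0.962 g

P(H2) = 96.9 − 4.43 = 92.47 kPa
n(H2) = PV/RT = (92.47 × 0.6560) / (8.314 × 303.95) = 0.02400 mol
n(Ca) = (1/1) × 0.02400 = 0.02400 mol
m(Ca) = 0.02400 × 40.08 = 0.9619 g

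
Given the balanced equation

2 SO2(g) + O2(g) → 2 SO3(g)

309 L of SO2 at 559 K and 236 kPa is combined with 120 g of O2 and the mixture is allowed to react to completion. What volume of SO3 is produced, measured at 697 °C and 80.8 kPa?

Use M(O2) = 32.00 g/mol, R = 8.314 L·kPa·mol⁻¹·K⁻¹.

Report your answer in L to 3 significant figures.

749 L

n(SO2) = PV/RT = (236 × 309) / (8.314 × 559) = 15.69 mol
n(O2) = 120 / 32.00 = 3.750 mol
For 15.69 mol SO2, stoichiometry requires (1/2) × 15.69 = 7.845 mol O2; 3.750 mol is available, so O2 is limiting.
n(SO3) = (2/1) × 3.750 = 7.500 mol
V(SO3) = nRT/P = 7.500 × 8.314 × 970.15 / 80.8 = 748.7 L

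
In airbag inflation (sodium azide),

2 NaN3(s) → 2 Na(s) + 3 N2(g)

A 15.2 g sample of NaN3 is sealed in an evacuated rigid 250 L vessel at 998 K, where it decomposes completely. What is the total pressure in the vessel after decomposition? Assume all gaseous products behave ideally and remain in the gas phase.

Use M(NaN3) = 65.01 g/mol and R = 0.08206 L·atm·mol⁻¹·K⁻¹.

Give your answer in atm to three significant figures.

n(NaN3) = 15.2 / 65.01 = 0.2338 mol
n(gas produced) = (3/2) × 0.2338 = 0.3507 mol
P = nRT/V = 0.3507 × 0.08206 × 998 / 250 = 0.1149 atm

0.115 atm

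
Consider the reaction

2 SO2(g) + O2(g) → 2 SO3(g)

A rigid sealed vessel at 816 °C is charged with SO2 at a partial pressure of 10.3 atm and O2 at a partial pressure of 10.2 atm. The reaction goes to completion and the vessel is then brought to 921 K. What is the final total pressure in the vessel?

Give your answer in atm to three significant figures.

13.0 atm

With V and T fixed, P_i ∝ n_i, so the mole ratios apply directly to partial pressures at 816 °C.
P(O2) required for 10.3 atm of SO2 = (1/2) × 10.3 = 5.150 atm; available 10.2 atm, so SO2 is limiting.
P(O2) remaining = 10.2 − (1/2) × 10.3 = 5.050 atm
P(gaseous products) = (2)/2 × 10.3 = 10.30 atm
P_total at 816 °C = 5.050 + 10.30 = 15.35 atm
Scaling to 921 K: P = 15.35 × 921/1089.15 = 12.98 atm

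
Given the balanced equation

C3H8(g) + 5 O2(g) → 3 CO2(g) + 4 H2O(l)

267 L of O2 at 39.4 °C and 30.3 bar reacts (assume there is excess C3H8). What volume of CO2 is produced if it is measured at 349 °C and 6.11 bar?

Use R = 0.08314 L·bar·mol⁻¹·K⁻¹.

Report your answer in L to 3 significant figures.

n(O2) = PV/RT = (30.3 × 267) / (0.08314 × 312.55) = 311.3 mol
n(CO2) = (3/5) × 311.3 = 186.8 mol
V = nRT/P = 186.8 × 0.08314 × 622.15 / 6.11 = 1581 L

1580 L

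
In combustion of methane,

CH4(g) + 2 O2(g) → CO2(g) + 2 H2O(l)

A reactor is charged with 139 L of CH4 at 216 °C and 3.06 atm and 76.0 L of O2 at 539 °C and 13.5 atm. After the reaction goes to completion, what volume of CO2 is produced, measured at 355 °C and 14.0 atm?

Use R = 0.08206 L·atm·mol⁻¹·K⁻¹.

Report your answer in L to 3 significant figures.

28.3 L

n(CH4) = PV/RT = (3.06 × 139) / (0.08206 × 489.15) = 10.60 mol
n(O2) = PV/RT = (13.5 × 76.0) / (0.08206 × 812.15) = 15.39 mol
For 10.60 mol CH4, stoichiometry requires (2/1) × 10.60 = 21.20 mol O2; 15.39 mol is available, so O2 is limiting.
n(CO2) = (1/2) × 15.39 = 7.695 mol
V(CO2) = nRT/P = 7.695 × 0.08206 × 628.15 / 14.0 = 28.33 L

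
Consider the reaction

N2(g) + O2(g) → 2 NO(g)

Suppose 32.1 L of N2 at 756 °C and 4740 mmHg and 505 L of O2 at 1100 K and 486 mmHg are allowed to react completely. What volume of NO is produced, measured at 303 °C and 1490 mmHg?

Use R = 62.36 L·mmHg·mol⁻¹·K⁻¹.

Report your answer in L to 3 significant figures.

114 L

n(N2) = PV/RT = (4740 × 32.1) / (62.36 × 1029.15) = 2.371 mol
n(O2) = PV/RT = (486 × 505) / (62.36 × 1100) = 3.578 mol
For 2.371 mol N2, stoichiometry requires (1/1) × 2.371 = 2.371 mol O2; 3.578 mol is available, so N2 is limiting.
n(NO) = (2/1) × 2.371 = 4.742 mol
V(NO) = nRT/P = 4.742 × 62.36 × 576.15 / 1490 = 114.3 L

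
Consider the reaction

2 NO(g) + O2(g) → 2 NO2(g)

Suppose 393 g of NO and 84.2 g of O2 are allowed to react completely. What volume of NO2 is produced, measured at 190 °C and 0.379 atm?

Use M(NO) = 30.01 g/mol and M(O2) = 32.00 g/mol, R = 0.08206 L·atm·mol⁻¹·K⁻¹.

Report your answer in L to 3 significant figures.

528 L

n(NO) = 393 / 30.01 = 13.10 mol
n(O2) = 84.2 / 32.00 = 2.631 mol
For 13.10 mol NO, stoichiometry requires (1/2) × 13.10 = 6.550 mol O2; 2.631 mol is available, so O2 is limiting.
n(NO2) = (2/1) × 2.631 = 5.262 mol
V(NO2) = nRT/P = 5.262 × 0.08206 × 463.15 / 0.379 = 527.7 L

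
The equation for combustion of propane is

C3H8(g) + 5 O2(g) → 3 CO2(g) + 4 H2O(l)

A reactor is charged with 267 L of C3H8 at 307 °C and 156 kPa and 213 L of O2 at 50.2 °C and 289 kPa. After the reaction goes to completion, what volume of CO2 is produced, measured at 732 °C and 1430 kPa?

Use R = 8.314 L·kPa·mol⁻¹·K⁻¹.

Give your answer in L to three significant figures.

n(C3H8) = PV/RT = (156 × 267) / (8.314 × 580.15) = 8.635 mol
n(O2) = PV/RT = (289 × 213) / (8.314 × 323.35) = 22.90 mol
For 8.635 mol C3H8, stoichiometry requires (5/1) × 8.635 = 43.17 mol O2; 22.90 mol is available, so O2 is limiting.
n(CO2) = (3/5) × 22.90 = 13.74 mol
V(CO2) = nRT/P = 13.74 × 8.314 × 1005.15 / 1430 = 80.30 L

80.3 L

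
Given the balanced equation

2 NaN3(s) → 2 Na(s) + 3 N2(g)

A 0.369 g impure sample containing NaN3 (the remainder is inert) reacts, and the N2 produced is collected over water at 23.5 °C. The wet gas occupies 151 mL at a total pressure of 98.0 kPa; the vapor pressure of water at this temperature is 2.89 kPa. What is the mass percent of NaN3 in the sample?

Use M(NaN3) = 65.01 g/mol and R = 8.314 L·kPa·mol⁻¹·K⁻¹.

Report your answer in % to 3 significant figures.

P(N2) = 98.0 − 2.89 = 95.11 kPa
n(N2) = PV/RT = (95.11 × 0.1510) / (8.314 × 296.65) = 0.005823 mol
n(NaN3) = (2/3) × 0.005823 = 0.003882 mol
m(NaN3) = 0.003882 × 65.01 = 0.2524 g
%NaN3 = 0.2524 / 0.369 × 100 = 68.40%

68.4 %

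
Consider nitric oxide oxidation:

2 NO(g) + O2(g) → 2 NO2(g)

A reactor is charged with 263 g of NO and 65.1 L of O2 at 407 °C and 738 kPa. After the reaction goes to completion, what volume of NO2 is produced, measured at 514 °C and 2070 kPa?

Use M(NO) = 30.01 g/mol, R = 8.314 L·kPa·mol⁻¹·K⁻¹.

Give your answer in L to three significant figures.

27.7 L

n(NO) = 263 / 30.01 = 8.764 mol
n(O2) = PV/RT = (738 × 65.1) / (8.314 × 680.15) = 8.496 mol
For 8.764 mol NO, stoichiometry requires (1/2) × 8.764 = 4.382 mol O2; 8.496 mol is available, so NO is limiting.
n(NO2) = (2/2) × 8.764 = 8.764 mol
V(NO2) = nRT/P = 8.764 × 8.314 × 787.15 / 2070 = 27.71 L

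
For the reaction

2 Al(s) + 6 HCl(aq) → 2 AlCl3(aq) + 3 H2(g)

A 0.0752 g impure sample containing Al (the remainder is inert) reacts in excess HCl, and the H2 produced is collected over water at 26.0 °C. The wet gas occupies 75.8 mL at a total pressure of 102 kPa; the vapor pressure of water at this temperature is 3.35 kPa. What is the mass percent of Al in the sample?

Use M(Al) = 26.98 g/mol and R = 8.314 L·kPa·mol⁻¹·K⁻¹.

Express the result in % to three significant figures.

P(H2) = 102 − 3.35 = 98.65 kPa
n(H2) = PV/RT = (98.65 × 0.07580) / (8.314 × 299.15) = 0.003007 mol
n(Al) = (2/3) × 0.003007 = 0.002005 mol
m(Al) = 0.002005 × 26.98 = 0.05409 g
%Al = 0.05409 / 0.0752 × 100 = 71.93%

71.9 %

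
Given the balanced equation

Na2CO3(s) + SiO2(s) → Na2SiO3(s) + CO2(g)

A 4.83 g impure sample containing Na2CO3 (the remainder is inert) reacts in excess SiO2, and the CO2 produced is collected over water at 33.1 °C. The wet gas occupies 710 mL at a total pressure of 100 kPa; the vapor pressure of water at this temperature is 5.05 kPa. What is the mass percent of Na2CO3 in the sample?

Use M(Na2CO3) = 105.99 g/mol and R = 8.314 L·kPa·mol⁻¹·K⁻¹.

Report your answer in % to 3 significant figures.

58.1 %

P(CO2) = 100 − 5.05 = 94.95 kPa
n(CO2) = PV/RT = (94.95 × 0.7100) / (8.314 × 306.25) = 0.02648 mol
n(Na2CO3) = (1/1) × 0.02648 = 0.02648 mol
m(Na2CO3) = 0.02648 × 105.99 = 2.807 g
%Na2CO3 = 2.807 / 4.83 × 100 = 58.12%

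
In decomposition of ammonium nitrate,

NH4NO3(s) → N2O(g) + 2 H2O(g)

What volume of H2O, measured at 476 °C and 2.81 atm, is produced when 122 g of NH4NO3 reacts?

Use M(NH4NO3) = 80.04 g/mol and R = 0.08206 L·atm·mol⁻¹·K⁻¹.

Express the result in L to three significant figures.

n(NH4NO3) = 122.0 / 80.04 = 1.524 mol
n(H2O) = (2/1) × 1.524 = 3.048 mol
V = nRT/P = 3.048 × 0.08206 × 749.15 / 2.81 = 66.68 L

66.7 L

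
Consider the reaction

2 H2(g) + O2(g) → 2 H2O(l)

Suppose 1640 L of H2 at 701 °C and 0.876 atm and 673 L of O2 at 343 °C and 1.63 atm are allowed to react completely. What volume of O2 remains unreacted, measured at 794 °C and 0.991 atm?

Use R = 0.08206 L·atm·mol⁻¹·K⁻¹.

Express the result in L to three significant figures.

n(H2) = PV/RT = (0.876 × 1640) / (0.08206 × 974.15) = 17.97 mol
n(O2) = PV/RT = (1.63 × 673) / (0.08206 × 616.15) = 21.70 mol
For 17.97 mol H2, stoichiometry requires (1/2) × 17.97 = 8.985 mol O2; 21.70 mol is available, so H2 is limiting.
n(O2) consumed = (1/2) × 17.97 = 8.985 mol; remaining = 21.70 − 8.985 = 12.71 mol
V(O2) = nRT/P = 12.71 × 0.08206 × 1067.15 / 0.991 = 1123 L

1120 L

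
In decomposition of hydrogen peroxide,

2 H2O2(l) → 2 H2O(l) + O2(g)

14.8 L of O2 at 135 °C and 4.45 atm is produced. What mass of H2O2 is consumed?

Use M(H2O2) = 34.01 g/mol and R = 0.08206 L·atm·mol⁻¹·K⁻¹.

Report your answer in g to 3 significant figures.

134 g

n(O2) = PV/RT = (4.45 × 14.8) / (0.08206 × 408.15) = 1.966 mol
n(H2O2) = (2/1) × 1.966 = 3.932 mol
m(H2O2) = 3.932 × 34.01 = 133.7 g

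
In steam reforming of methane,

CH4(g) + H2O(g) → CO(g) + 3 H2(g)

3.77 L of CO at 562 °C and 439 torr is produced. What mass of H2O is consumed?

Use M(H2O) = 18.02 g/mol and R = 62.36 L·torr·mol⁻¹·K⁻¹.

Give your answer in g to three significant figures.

0.573 g

n(CO) = PV/RT = (439 × 3.77) / (62.36 × 835.15) = 0.03178 mol
n(H2O) = (1/1) × 0.03178 = 0.03178 mol
m(H2O) = 0.03178 × 18.02 = 0.5727 g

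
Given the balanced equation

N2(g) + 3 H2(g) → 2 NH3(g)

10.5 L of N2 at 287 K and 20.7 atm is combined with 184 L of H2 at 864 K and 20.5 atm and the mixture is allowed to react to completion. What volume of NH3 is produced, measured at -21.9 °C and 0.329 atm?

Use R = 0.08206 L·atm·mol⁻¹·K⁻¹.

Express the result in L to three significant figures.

n(N2) = PV/RT = (20.7 × 10.5) / (0.08206 × 287) = 9.229 mol
n(H2) = PV/RT = (20.5 × 184) / (0.08206 × 864) = 53.20 mol
For 9.229 mol N2, stoichiometry requires (3/1) × 9.229 = 27.69 mol H2; 53.20 mol is available, so N2 is limiting.
n(NH3) = (2/1) × 9.229 = 18.46 mol
V(NH3) = nRT/P = 18.46 × 0.08206 × 251.25 / 0.329 = 1157 L

1160 L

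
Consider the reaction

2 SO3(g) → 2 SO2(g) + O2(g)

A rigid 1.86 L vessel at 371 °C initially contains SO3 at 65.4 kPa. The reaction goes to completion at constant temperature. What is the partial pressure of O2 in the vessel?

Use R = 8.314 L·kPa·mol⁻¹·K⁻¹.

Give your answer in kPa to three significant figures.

n(SO3)₀ = PV/RT = (65.4 × 1.86) / (8.314 × 644.15) = 0.02271 mol
n(O2) = (1/2) × 0.02271 = 0.01136 mol
P(O2) = nRT/V = 0.01136 × 8.314 × 644.15 / 1.86 = 32.71 kPa

32.7 kPa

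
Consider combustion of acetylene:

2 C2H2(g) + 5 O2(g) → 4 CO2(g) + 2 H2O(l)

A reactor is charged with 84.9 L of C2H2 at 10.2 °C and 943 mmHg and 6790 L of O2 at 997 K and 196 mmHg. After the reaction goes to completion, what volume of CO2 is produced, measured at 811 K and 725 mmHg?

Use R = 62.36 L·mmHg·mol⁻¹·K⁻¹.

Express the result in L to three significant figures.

n(C2H2) = PV/RT = (943 × 84.9) / (62.36 × 283.35) = 4.531 mol
n(O2) = PV/RT = (196 × 6790) / (62.36 × 997) = 21.41 mol
For 4.531 mol C2H2, stoichiometry requires (5/2) × 4.531 = 11.33 mol O2; 21.41 mol is available, so C2H2 is limiting.
n(CO2) = (4/2) × 4.531 = 9.062 mol
V(CO2) = nRT/P = 9.062 × 62.36 × 811 / 725 = 632.1 L

632 L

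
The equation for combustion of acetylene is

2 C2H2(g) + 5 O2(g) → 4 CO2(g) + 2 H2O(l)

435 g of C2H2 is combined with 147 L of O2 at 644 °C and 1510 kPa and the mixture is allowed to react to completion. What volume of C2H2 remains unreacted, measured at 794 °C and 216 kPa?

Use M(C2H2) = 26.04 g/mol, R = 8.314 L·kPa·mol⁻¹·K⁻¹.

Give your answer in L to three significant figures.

208 L

n(C2H2) = 435 / 26.04 = 16.71 mol
n(O2) = PV/RT = (1510 × 147) / (8.314 × 917.15) = 29.11 mol
For 16.71 mol C2H2, stoichiometry requires (5/2) × 16.71 = 41.78 mol O2; 29.11 mol is available, so O2 is limiting.
n(C2H2) consumed = (2/5) × 29.11 = 11.64 mol; remaining = 16.71 − 11.64 = 5.070 mol
V(C2H2) = nRT/P = 5.070 × 8.314 × 1067.15 / 216 = 208.3 L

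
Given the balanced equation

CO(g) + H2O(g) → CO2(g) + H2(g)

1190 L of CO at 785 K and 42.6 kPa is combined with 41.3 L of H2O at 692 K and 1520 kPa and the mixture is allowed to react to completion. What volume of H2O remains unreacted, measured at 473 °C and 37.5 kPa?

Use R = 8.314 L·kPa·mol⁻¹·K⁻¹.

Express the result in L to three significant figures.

n(CO) = PV/RT = (42.6 × 1190) / (8.314 × 785) = 7.767 mol
n(H2O) = PV/RT = (1520 × 41.3) / (8.314 × 692) = 10.91 mol
For 7.767 mol CO, stoichiometry requires (1/1) × 7.767 = 7.767 mol H2O; 10.91 mol is available, so CO is limiting.
n(H2O) consumed = (1/1) × 7.767 = 7.767 mol; remaining = 10.91 − 7.767 = 3.143 mol
V(H2O) = nRT/P = 3.143 × 8.314 × 746.15 / 37.5 = 519.9 L

520 L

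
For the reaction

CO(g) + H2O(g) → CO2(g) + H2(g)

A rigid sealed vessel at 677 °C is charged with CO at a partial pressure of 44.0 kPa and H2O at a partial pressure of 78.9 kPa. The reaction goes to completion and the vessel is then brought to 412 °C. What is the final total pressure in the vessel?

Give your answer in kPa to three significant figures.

With V and T fixed, P_i ∝ n_i, so the mole ratios apply directly to partial pressures at 677 °C.
P(H2O) required for 44.0 kPa of CO = (1/1) × 44.0 = 44.00 kPa; available 78.9 kPa, so CO is limiting.
P(H2O) remaining = 78.9 − (1/1) × 44.0 = 34.90 kPa
P(gaseous products) = (1+1)/1 × 44.0 = 88.00 kPa
P_total at 677 °C = 34.90 + 88.00 = 122.9 kPa
Scaling to 412 °C: P = 122.9 × 685.15/950.15 = 88.62 kPa

88.6 kPa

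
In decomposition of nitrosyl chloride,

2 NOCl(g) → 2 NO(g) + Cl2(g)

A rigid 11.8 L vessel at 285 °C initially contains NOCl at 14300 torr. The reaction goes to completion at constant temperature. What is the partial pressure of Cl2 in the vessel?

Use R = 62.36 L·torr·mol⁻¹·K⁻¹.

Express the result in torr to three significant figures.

7150 torr

n(NOCl)₀ = PV/RT = (14300 × 11.8) / (62.36 × 558.15) = 4.848 mol
n(Cl2) = (1/2) × 4.848 = 2.424 mol
P(Cl2) = nRT/V = 2.424 × 62.36 × 558.15 / 11.8 = 7150 torr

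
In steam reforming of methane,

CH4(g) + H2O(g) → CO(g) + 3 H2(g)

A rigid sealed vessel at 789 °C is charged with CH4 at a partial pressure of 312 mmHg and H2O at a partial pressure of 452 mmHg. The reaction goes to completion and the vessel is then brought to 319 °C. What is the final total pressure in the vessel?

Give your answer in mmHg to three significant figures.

774 mmHg

At constant V, partial pressures at 789 °C are proportional to moles, so apply stoichiometry directly to pressures.
P(H2O) required for 312 mmHg of CH4 = (1/1) × 312 = 312.0 mmHg; available 452 mmHg, so CH4 is limiting.
P(H2O) remaining = 452 − (1/1) × 312 = 140.0 mmHg
P(gaseous products) = (1+3)/1 × 312 = 1248 mmHg
P_total at 789 °C = 140.0 + 1248 = 1388 mmHg
Scaling to 319 °C: P = 1388 × 592.15/1062.15 = 773.8 mmHg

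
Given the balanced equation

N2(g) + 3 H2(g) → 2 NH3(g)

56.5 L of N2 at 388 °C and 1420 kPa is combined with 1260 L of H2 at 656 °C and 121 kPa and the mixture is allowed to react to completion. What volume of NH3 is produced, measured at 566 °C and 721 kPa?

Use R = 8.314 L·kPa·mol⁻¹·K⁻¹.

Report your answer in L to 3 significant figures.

127 L

n(N2) = PV/RT = (1420 × 56.5) / (8.314 × 661.15) = 14.60 mol
n(H2) = PV/RT = (121 × 1260) / (8.314 × 929.15) = 19.74 mol
For 14.60 mol N2, stoichiometry requires (3/1) × 14.60 = 43.80 mol H2; 19.74 mol is available, so H2 is limiting.
n(NH3) = (2/3) × 19.74 = 13.16 mol
V(NH3) = nRT/P = 13.16 × 8.314 × 839.15 / 721 = 127.3 L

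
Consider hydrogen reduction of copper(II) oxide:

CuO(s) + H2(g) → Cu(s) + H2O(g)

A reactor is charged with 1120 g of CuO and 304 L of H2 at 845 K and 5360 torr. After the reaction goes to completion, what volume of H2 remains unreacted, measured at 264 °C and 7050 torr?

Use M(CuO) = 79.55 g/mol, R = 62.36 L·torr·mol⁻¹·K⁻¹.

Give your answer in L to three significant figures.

n(CuO) = 1120 / 79.55 = 14.08 mol
n(H2) = PV/RT = (5360 × 304) / (62.36 × 845) = 30.92 mol
For 14.08 mol CuO, stoichiometry requires (1/1) × 14.08 = 14.08 mol H2; 30.92 mol is available, so CuO is limiting.
n(H2) consumed = (1/1) × 14.08 = 14.08 mol; remaining = 30.92 − 14.08 = 16.84 mol
V(H2) = nRT/P = 16.84 × 62.36 × 537.15 / 7050 = 80.01 L

80.0 L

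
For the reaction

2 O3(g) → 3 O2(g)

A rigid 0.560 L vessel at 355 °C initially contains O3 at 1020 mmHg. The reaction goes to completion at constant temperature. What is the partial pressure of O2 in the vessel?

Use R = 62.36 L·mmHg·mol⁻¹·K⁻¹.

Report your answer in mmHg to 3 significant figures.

1530 mmHg

n(O3)₀ = PV/RT = (1020 × 0.560) / (62.36 × 628.15) = 0.01458 mol
n(O2) = (3/2) × 0.01458 = 0.02187 mol
P(O2) = nRT/V = 0.02187 × 62.36 × 628.15 / 0.560 = 1530 mmHg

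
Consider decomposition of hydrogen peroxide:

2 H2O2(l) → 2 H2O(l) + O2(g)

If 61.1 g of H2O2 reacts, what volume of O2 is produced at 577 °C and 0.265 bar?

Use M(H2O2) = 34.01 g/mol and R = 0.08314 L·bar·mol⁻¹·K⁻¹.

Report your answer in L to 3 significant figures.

240 L

n(H2O2) = 61.10 / 34.01 = 1.797 mol
n(O2) = (1/2) × 1.797 = 0.8985 mol
V = nRT/P = 0.8985 × 0.08314 × 850.15 / 0.265 = 239.7 L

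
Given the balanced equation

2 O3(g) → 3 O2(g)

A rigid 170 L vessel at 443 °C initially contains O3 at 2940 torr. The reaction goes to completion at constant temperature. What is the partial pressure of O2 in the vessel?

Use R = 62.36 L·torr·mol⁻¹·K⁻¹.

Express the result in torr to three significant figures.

4410 torr

n(O3)₀ = PV/RT = (2940 × 170) / (62.36 × 716.15) = 11.19 mol
n(O2) = (3/2) × 11.19 = 16.79 mol
P(O2) = nRT/V = 16.79 × 62.36 × 716.15 / 170 = 4411 torr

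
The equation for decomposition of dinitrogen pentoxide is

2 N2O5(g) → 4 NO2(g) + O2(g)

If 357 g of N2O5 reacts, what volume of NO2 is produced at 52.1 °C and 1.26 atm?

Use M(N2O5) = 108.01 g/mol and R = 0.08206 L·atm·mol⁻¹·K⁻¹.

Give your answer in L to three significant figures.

140 L

n(N2O5) = 357.0 / 108.01 = 3.305 mol
n(NO2) = (4/2) × 3.305 = 6.610 mol
V = nRT/P = 6.610 × 0.08206 × 325.25 / 1.26 = 140.0 L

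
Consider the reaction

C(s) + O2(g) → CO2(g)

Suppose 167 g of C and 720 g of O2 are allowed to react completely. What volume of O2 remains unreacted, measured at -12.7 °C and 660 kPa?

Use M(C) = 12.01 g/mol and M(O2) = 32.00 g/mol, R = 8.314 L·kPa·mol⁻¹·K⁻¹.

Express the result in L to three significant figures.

28.2 L

n(C) = 167 / 12.01 = 13.91 mol
n(O2) = 720 / 32.00 = 22.50 mol
For 13.91 mol C, stoichiometry requires (1/1) × 13.91 = 13.91 mol O2; 22.50 mol is available, so C is limiting.
n(O2) consumed = (1/1) × 13.91 = 13.91 mol; remaining = 22.50 − 13.91 = 8.590 mol
V(O2) = nRT/P = 8.590 × 8.314 × 260.45 / 660 = 28.18 L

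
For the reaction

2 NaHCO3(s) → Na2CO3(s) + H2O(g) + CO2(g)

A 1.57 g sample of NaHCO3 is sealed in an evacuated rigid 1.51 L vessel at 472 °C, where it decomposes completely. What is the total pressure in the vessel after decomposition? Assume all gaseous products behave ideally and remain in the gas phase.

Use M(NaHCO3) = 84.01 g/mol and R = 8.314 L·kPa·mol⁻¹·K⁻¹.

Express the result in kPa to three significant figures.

76.7 kPa

n(NaHCO3) = 1.57 / 84.01 = 0.01869 mol
n(gas produced) = (2/2) × 0.01869 = 0.01869 mol
P = nRT/V = 0.01869 × 8.314 × 745.15 / 1.51 = 76.68 kPa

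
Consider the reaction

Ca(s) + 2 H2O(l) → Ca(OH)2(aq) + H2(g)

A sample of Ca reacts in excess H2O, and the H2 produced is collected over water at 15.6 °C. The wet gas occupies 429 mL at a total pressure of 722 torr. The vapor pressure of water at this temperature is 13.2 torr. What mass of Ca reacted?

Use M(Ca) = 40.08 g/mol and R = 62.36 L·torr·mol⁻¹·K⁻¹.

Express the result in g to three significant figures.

0.677 g

P(H2) = 722 − 13.2 = 708.8 torr
n(H2) = PV/RT = (708.8 × 0.4290) / (62.36 × 288.75) = 0.01689 mol
n(Ca) = (1/1) × 0.01689 = 0.01689 mol
m(Ca) = 0.01689 × 40.08 = 0.6770 g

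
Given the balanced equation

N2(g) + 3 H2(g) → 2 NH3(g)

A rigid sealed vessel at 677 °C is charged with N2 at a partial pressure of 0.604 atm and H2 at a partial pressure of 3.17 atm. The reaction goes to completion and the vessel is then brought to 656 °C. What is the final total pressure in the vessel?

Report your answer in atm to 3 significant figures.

At constant V, partial pressures at 677 °C are proportional to moles, so apply stoichiometry directly to pressures.
P(H2) required for 0.604 atm of N2 = (3/1) × 0.604 = 1.812 atm; available 3.17 atm, so N2 is limiting.
P(H2) remaining = 3.17 − (3/1) × 0.604 = 1.358 atm
P(gaseous products) = (2)/1 × 0.604 = 1.208 atm
P_total at 677 °C = 1.358 + 1.208 = 2.566 atm
Scaling to 656 °C: P = 2.566 × 929.15/950.15 = 2.509 atm

2.51 atm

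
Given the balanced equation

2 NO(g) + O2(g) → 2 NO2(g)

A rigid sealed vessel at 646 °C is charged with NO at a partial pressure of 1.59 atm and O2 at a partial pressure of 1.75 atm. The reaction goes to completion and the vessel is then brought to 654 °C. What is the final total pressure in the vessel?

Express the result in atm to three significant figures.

Because the vessel is rigid and T is held at 646 °C, work the stoichiometry in partial pressures (P_i = n_iRT/V).
P(O2) required for 1.59 atm of NO = (1/2) × 1.59 = 0.7950 atm; available 1.75 atm, so NO is limiting.
P(O2) remaining = 1.75 − (1/2) × 1.59 = 0.9550 atm
P(gaseous products) = (2)/2 × 1.59 = 1.590 atm
P_total at 646 °C = 0.9550 + 1.590 = 2.545 atm
Scaling to 654 °C: P = 2.545 × 927.15/919.15 = 2.567 atm

2.57 atm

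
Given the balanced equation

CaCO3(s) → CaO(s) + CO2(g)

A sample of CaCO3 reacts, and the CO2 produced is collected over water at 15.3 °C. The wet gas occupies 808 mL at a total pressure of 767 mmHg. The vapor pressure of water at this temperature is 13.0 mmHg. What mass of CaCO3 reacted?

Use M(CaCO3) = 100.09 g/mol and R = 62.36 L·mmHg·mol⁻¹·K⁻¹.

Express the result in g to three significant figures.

3.39 g

P(CO2) = 767 − 13.0 = 754.0 mmHg
n(CO2) = PV/RT = (754.0 × 0.8080) / (62.36 × 288.45) = 0.03387 mol
n(CaCO3) = (1/1) × 0.03387 = 0.03387 mol
m(CaCO3) = 0.03387 × 100.09 = 3.390 g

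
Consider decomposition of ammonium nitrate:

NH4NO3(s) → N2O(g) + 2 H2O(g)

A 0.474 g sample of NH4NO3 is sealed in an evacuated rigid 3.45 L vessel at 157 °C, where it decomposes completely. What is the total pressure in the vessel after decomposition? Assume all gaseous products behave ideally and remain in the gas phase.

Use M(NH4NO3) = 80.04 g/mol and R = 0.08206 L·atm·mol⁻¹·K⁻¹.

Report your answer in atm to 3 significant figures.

0.182 atm

n(NH4NO3) = 0.474 / 80.04 = 0.005922 mol
n(gas produced) = (3/1) × 0.005922 = 0.01777 mol
P = nRT/V = 0.01777 × 0.08206 × 430.15 / 3.45 = 0.1818 atm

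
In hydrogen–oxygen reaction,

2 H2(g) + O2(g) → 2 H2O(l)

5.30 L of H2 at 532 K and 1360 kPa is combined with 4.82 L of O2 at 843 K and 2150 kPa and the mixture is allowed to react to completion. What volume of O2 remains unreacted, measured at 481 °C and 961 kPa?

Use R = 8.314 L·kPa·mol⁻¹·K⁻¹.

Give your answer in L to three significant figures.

n(H2) = PV/RT = (1360 × 5.30) / (8.314 × 532) = 1.630 mol
n(O2) = PV/RT = (2150 × 4.82) / (8.314 × 843) = 1.479 mol
For 1.630 mol H2, stoichiometry requires (1/2) × 1.630 = 0.8150 mol O2; 1.479 mol is available, so H2 is limiting.
n(O2) consumed = (1/2) × 1.630 = 0.8150 mol; remaining = 1.479 − 0.8150 = 0.6640 mol
V(O2) = nRT/P = 0.6640 × 8.314 × 754.15 / 961 = 4.332 L

4.33 L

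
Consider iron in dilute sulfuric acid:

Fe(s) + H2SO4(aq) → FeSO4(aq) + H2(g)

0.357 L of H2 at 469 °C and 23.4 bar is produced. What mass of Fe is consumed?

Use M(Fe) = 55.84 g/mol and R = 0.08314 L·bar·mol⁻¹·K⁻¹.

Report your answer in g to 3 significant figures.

7.56 g

n(H2) = PV/RT = (23.4 × 0.357) / (0.08314 × 742.15) = 0.1354 mol
n(Fe) = (1/1) × 0.1354 = 0.1354 mol
m(Fe) = 0.1354 × 55.84 = 7.561 g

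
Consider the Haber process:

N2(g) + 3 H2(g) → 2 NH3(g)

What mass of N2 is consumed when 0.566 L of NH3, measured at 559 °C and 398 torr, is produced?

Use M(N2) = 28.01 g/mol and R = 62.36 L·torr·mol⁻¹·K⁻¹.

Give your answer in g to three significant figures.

0.0608 g

n(NH3) = PV/RT = (398 × 0.566) / (62.36 × 832.15) = 0.004341 mol
n(N2) = (1/2) × 0.004341 = 0.002171 mol
m(N2) = 0.002171 × 28.01 = 0.06081 g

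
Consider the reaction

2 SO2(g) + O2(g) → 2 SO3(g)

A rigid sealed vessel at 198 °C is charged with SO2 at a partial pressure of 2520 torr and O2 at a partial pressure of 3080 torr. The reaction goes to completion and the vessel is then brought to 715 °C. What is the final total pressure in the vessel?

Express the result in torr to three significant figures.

9100 torr

Because the vessel is rigid and T is held at 198 °C, work the stoichiometry in partial pressures (P_i = n_iRT/V).
P(O2) required for 2520 torr of SO2 = (1/2) × 2520 = 1260 torr; available 3080 torr, so SO2 is limiting.
P(O2) remaining = 3080 − (1/2) × 2520 = 1820 torr
P(gaseous products) = (2)/2 × 2520 = 2520 torr
P_total at 198 °C = 1820 + 2520 = 4340 torr
Scaling to 715 °C: P = 4340 × 988.15/471.15 = 9102 torr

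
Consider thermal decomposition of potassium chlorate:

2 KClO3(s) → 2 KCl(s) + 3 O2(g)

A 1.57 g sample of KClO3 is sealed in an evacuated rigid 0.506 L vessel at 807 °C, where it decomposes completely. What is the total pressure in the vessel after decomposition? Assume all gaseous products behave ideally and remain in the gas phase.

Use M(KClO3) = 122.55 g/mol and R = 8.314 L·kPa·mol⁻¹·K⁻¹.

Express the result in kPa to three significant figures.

n(KClO3) = 1.57 / 122.55 = 0.01281 mol
n(gas produced) = (3/2) × 0.01281 = 0.01921 mol
P = nRT/V = 0.01921 × 8.314 × 1080.15 / 0.506 = 340.9 kPa

341 kPa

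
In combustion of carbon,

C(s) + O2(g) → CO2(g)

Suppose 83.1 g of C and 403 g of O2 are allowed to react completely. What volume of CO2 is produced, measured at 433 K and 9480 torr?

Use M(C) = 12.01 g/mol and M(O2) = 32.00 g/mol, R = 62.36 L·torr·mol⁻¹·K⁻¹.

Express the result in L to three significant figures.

19.7 L

n(C) = 83.1 / 12.01 = 6.919 mol
n(O2) = 403 / 32.00 = 12.59 mol
For 6.919 mol C, stoichiometry requires (1/1) × 6.919 = 6.919 mol O2; 12.59 mol is available, so C is limiting.
n(CO2) = (1/1) × 6.919 = 6.919 mol
V(CO2) = nRT/P = 6.919 × 62.36 × 433 / 9480 = 19.71 L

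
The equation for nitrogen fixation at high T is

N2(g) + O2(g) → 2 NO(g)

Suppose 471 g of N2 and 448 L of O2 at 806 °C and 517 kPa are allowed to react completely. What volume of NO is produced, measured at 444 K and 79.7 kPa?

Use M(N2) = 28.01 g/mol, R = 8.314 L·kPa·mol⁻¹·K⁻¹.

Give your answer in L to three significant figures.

n(N2) = 471 / 28.01 = 16.82 mol
n(O2) = PV/RT = (517 × 448) / (8.314 × 1079.15) = 25.82 mol
For 16.82 mol N2, stoichiometry requires (1/1) × 16.82 = 16.82 mol O2; 25.82 mol is available, so N2 is limiting.
n(NO) = (2/1) × 16.82 = 33.64 mol
V(NO) = nRT/P = 33.64 × 8.314 × 444 / 79.7 = 1558 L

1560 L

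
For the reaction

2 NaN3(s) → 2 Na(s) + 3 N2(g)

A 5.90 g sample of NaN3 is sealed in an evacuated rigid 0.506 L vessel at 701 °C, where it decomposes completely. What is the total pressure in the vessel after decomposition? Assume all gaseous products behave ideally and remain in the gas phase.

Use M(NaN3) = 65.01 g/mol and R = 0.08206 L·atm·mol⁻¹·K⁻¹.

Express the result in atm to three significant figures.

21.5 atm

n(NaN3) = 5.90 / 65.01 = 0.09076 mol
n(gas produced) = (3/2) × 0.09076 = 0.1361 mol
P = nRT/V = 0.1361 × 0.08206 × 974.15 / 0.506 = 21.50 atm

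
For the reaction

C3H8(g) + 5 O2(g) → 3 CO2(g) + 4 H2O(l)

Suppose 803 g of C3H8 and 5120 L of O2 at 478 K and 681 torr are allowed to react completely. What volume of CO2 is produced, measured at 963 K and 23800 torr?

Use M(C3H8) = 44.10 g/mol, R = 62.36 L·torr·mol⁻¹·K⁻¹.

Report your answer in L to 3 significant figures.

138 L

n(C3H8) = 803 / 44.10 = 18.21 mol
n(O2) = PV/RT = (681 × 5120) / (62.36 × 478) = 117.0 mol
For 18.21 mol C3H8, stoichiometry requires (5/1) × 18.21 = 91.05 mol O2; 117.0 mol is available, so C3H8 is limiting.
n(CO2) = (3/1) × 18.21 = 54.63 mol
V(CO2) = nRT/P = 54.63 × 62.36 × 963 / 23800 = 137.8 L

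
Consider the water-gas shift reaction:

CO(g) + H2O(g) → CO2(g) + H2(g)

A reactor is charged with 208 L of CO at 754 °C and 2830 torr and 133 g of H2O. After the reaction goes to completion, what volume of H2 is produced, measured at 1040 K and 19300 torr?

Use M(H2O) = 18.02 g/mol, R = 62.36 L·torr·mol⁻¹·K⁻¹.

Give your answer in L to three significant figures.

n(CO) = PV/RT = (2830 × 208) / (62.36 × 1027.15) = 9.190 mol
n(H2O) = 133 / 18.02 = 7.381 mol
For 9.190 mol CO, stoichiometry requires (1/1) × 9.190 = 9.190 mol H2O; 7.381 mol is available, so H2O is limiting.
n(H2) = (1/1) × 7.381 = 7.381 mol
V(H2) = nRT/P = 7.381 × 62.36 × 1040 / 19300 = 24.80 L

24.8 L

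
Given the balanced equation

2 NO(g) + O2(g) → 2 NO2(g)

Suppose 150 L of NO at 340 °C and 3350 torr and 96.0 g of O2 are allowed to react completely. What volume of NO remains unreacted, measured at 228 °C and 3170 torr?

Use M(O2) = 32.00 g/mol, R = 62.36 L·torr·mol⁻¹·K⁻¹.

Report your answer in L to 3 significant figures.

n(NO) = PV/RT = (3350 × 150) / (62.36 × 613.15) = 13.14 mol
n(O2) = 96.0 / 32.00 = 3.000 mol
For 13.14 mol NO, stoichiometry requires (1/2) × 13.14 = 6.570 mol O2; 3.000 mol is available, so O2 is limiting.
n(NO) consumed = (2/1) × 3.000 = 6.000 mol; remaining = 13.14 − 6.000 = 7.140 mol
V(NO) = nRT/P = 7.140 × 62.36 × 501.15 / 3170 = 70.39 L

70.4 L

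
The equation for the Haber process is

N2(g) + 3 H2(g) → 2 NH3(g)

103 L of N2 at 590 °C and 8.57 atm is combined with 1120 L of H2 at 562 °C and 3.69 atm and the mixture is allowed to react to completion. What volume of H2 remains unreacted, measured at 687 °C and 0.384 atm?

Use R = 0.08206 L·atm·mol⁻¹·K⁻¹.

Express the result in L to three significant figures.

4700 L

n(N2) = PV/RT = (8.57 × 103) / (0.08206 × 863.15) = 12.46 mol
n(H2) = PV/RT = (3.69 × 1120) / (0.08206 × 835.15) = 60.30 mol
For 12.46 mol N2, stoichiometry requires (3/1) × 12.46 = 37.38 mol H2; 60.30 mol is available, so N2 is limiting.
n(H2) consumed = (3/1) × 12.46 = 37.38 mol; remaining = 60.30 − 37.38 = 22.92 mol
V(H2) = nRT/P = 22.92 × 0.08206 × 960.15 / 0.384 = 4703 L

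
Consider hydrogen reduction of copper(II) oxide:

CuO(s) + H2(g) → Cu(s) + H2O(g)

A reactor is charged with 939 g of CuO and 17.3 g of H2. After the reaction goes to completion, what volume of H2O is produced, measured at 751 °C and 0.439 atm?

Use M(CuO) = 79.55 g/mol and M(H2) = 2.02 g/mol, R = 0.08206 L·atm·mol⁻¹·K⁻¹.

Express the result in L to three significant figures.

n(CuO) = 939 / 79.55 = 11.80 mol
n(H2) = 17.3 / 2.02 = 8.564 mol
For 11.80 mol CuO, stoichiometry requires (1/1) × 11.80 = 11.80 mol H2; 8.564 mol is available, so H2 is limiting.
n(H2O) = (1/1) × 8.564 = 8.564 mol
V(H2O) = nRT/P = 8.564 × 0.08206 × 1024.15 / 0.439 = 1639 L

1640 L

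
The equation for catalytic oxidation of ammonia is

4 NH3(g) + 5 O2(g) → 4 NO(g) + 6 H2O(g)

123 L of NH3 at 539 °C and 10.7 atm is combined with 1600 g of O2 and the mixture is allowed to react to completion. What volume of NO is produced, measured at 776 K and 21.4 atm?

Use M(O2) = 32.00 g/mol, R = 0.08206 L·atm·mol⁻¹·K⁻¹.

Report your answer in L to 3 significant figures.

58.8 L

n(NH3) = PV/RT = (10.7 × 123) / (0.08206 × 812.15) = 19.75 mol
n(O2) = 1600 / 32.00 = 50.00 mol
For 19.75 mol NH3, stoichiometry requires (5/4) × 19.75 = 24.69 mol O2; 50.00 mol is available, so NH3 is limiting.
n(NO) = (4/4) × 19.75 = 19.75 mol
V(NO) = nRT/P = 19.75 × 0.08206 × 776 / 21.4 = 58.77 L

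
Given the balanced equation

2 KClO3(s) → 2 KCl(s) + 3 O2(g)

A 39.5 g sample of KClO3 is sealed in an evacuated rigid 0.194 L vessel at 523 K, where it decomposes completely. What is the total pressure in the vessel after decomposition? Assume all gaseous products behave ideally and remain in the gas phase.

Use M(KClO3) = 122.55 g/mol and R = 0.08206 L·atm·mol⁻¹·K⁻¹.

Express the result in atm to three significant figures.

107 atm

n(KClO3) = 39.5 / 122.55 = 0.3223 mol
n(gas produced) = (3/2) × 0.3223 = 0.4834 mol
P = nRT/V = 0.4834 × 0.08206 × 523 / 0.194 = 106.9 atm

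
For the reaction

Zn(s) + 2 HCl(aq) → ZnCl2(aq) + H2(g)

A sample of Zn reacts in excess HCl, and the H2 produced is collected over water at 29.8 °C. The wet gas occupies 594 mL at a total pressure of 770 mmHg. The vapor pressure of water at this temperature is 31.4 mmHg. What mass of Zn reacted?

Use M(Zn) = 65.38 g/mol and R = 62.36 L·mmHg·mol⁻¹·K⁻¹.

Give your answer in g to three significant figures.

1.52 g

P(H2) = 770 − 31.4 = 738.6 mmHg
n(H2) = PV/RT = (738.6 × 0.5940) / (62.36 × 302.95) = 0.02322 mol
n(Zn) = (1/1) × 0.02322 = 0.02322 mol
m(Zn) = 0.02322 × 65.38 = 1.518 g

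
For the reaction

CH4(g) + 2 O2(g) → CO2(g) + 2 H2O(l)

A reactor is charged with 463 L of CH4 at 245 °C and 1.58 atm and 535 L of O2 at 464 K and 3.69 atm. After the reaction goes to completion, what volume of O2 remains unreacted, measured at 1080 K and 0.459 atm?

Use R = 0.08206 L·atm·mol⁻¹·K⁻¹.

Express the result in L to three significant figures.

n(CH4) = PV/RT = (1.58 × 463) / (0.08206 × 518.15) = 17.20 mol
n(O2) = PV/RT = (3.69 × 535) / (0.08206 × 464) = 51.85 mol
For 17.20 mol CH4, stoichiometry requires (2/1) × 17.20 = 34.40 mol O2; 51.85 mol is available, so CH4 is limiting.
n(O2) consumed = (2/1) × 17.20 = 34.40 mol; remaining = 51.85 − 34.40 = 17.45 mol
V(O2) = nRT/P = 17.45 × 0.08206 × 1080 / 0.459 = 3369 L

3370 L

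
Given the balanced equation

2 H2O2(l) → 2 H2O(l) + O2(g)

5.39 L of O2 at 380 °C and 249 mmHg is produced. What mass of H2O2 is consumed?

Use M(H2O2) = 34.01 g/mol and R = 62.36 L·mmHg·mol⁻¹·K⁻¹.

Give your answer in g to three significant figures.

2.24 g

n(O2) = PV/RT = (249 × 5.39) / (62.36 × 653.15) = 0.03295 mol
n(H2O2) = (2/1) × 0.03295 = 0.06590 mol
m(H2O2) = 0.06590 × 34.01 = 2.241 g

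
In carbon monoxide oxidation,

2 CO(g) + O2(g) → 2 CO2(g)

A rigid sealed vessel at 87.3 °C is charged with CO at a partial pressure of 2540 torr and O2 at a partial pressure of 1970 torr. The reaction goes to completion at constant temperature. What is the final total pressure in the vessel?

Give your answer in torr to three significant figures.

3240 torr

At constant V, partial pressures at 87.3 °C are proportional to moles, so apply stoichiometry directly to pressures.
P(O2) required for 2540 torr of CO = (1/2) × 2540 = 1270 torr; available 1970 torr, so CO is limiting.
P(O2) remaining = 1970 − (1/2) × 2540 = 700.0 torr
P(gaseous products) = (2)/2 × 2540 = 2540 torr
P_total at 87.3 °C = 700.0 + 2540 = 3240 torr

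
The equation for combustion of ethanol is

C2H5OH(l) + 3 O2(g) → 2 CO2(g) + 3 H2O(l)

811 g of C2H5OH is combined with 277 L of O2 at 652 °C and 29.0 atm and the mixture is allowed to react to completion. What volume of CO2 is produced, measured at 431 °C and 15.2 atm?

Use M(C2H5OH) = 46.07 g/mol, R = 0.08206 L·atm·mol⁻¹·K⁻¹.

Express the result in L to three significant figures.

n(C2H5OH) = 811 / 46.07 = 17.60 mol
n(O2) = PV/RT = (29.0 × 277) / (0.08206 × 925.15) = 105.8 mol
For 17.60 mol C2H5OH, stoichiometry requires (3/1) × 17.60 = 52.80 mol O2; 105.8 mol is available, so C2H5OH is limiting.
n(CO2) = (2/1) × 17.60 = 35.20 mol
V(CO2) = nRT/P = 35.20 × 0.08206 × 704.15 / 15.2 = 133.8 L

134 L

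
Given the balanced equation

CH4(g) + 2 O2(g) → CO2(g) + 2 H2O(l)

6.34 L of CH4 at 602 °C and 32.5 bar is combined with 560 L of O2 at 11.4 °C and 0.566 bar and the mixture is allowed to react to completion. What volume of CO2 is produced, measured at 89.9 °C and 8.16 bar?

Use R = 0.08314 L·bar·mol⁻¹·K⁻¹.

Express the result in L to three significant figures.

n(CH4) = PV/RT = (32.5 × 6.34) / (0.08314 × 875.15) = 2.832 mol
n(O2) = PV/RT = (0.566 × 560) / (0.08314 × 284.55) = 13.40 mol
For 2.832 mol CH4, stoichiometry requires (2/1) × 2.832 = 5.664 mol O2; 13.40 mol is available, so CH4 is limiting.
n(CO2) = (1/1) × 2.832 = 2.832 mol
V(CO2) = nRT/P = 2.832 × 0.08314 × 363.05 / 8.16 = 10.48 L

10.5 L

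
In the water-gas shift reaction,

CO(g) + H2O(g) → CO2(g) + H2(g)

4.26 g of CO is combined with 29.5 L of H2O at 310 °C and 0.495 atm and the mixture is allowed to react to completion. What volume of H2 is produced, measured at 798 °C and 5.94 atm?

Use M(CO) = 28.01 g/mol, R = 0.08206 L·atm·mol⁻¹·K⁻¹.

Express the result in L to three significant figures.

n(CO) = 4.26 / 28.01 = 0.1521 mol
n(H2O) = PV/RT = (0.495 × 29.5) / (0.08206 × 583.15) = 0.3052 mol
For 0.1521 mol CO, stoichiometry requires (1/1) × 0.1521 = 0.1521 mol H2O; 0.3052 mol is available, so CO is limiting.
n(H2) = (1/1) × 0.1521 = 0.1521 mol
V(H2) = nRT/P = 0.1521 × 0.08206 × 1071.15 / 5.94 = 2.251 L

2.25 L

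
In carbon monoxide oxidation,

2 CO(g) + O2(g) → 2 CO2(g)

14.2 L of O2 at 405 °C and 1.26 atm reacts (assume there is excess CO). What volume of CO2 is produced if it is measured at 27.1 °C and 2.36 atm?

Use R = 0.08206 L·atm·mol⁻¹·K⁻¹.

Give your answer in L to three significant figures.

6.71 L

n(O2) = PV/RT = (1.26 × 14.2) / (0.08206 × 678.15) = 0.3215 mol
n(CO2) = (2/1) × 0.3215 = 0.6430 mol
V = nRT/P = 0.6430 × 0.08206 × 300.25 / 2.36 = 6.713 L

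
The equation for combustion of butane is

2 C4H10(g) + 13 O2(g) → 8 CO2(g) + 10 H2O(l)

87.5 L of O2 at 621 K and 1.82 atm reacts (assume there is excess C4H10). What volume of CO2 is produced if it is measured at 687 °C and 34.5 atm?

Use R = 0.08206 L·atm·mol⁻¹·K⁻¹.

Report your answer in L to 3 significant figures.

n(O2) = PV/RT = (1.82 × 87.5) / (0.08206 × 621) = 3.125 mol
n(CO2) = (8/13) × 3.125 = 1.923 mol
V = nRT/P = 1.923 × 0.08206 × 960.15 / 34.5 = 4.392 L

4.39 L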